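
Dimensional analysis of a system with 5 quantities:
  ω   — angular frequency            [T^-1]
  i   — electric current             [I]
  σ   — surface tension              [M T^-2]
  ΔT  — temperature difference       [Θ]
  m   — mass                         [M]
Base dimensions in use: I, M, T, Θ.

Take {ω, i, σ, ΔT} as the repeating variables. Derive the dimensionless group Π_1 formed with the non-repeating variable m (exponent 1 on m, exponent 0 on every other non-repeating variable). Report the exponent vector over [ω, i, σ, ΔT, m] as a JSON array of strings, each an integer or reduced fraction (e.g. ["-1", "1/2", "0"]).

Dimensional matrix (I×M×T×Θ by ω×i×σ×ΔT×m):
  I: [ 0  1  0  0  0]
  M: [ 0  0  1  0  1]
  T: [-1  0 -2  0  0]
  Θ: [ 0  0  0  1  0]
Row reduction gives pivot columns ω,i,σ,ΔT; rank = 4
Repeat: ω,i,σ,ΔT; free: m
RREF:
  r0: [   1    0    0    0   -2]
  r1: [   0    1    0    0    0]
  r2: [   0    0    1    0    1]
  r3: [   0    0    0    1    0]
Fix exponent of m at 1; solve each RREF row for its pivot's exponent:
  r0: exp(ω) + (-2)·1 = 0 ⇒ exp(ω) = 2
  r1: exp(i) + (0)·1 = 0 ⇒ exp(i) = 0
  r2: exp(σ) + (1)·1 = 0 ⇒ exp(σ) = -1
  r3: exp(ΔT) + (0)·1 = 0 ⇒ exp(ΔT) = 0
Π_1 = ω^2 · σ^-1 · m

["2", "0", "-1", "0", "1"]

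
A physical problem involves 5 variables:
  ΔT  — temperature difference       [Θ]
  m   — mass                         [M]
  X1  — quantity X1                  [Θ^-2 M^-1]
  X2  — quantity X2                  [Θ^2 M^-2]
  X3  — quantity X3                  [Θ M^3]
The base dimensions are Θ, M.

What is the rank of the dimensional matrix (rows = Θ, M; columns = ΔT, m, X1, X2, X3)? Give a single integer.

2

Exponent matrix [Θ,M] × [ΔT,m,X1,X2,X3]:
  Θ: [ 1  0 -2  2  1]
  M: [ 0  1 -1 -2  3]
Echelon form has 2 nonzero rows (pivots: ΔT,m)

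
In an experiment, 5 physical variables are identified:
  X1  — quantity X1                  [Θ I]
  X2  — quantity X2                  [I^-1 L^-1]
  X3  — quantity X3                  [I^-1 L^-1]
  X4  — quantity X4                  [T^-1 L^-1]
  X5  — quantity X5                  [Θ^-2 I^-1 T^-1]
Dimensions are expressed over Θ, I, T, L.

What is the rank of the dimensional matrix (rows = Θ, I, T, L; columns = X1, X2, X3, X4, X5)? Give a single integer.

Dimensional matrix (Θ×I×T×L by X1×X2×X3×X4×X5):
  Θ: [ 1  0  0  0 -2]
  I: [ 1 -1 -1  0 -1]
  T: [ 0  0  0 -1 -1]
  L: [ 0 -1 -1 -1  0]
RREF → pivots at {X1,X2,X4} ⇒ r = 3

3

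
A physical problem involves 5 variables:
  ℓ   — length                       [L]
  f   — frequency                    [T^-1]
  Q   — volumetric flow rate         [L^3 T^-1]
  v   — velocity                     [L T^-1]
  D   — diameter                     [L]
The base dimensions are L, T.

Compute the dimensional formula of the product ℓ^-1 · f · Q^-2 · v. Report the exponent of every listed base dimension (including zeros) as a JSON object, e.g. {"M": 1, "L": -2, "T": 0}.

Write exponents as rows L,T / cols ℓ,f,Q,v,D:
  L: [ 1  0  3  1  1]
  T: [ 0 -1 -1 -1  0]
  [L]: (-1)·1+(1)·0+(-2)·3+(1)·1 = -6
  [T]: (-1)·0+(1)·-1+(-2)·-1+(1)·-1 = 0
⇒ L^-6

{"L": -6, "T": 0}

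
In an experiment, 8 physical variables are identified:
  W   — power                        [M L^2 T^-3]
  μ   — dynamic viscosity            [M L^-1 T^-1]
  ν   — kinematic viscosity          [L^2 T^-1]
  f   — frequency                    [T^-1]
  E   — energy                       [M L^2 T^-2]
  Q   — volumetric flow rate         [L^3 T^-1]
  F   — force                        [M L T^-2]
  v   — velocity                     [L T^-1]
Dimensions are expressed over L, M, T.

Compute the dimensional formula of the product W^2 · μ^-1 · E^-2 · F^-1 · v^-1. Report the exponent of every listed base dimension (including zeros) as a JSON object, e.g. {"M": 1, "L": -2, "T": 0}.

{"L": -1, "M": -2, "T": 2}

Dimensional matrix (L×M×T by W×μ×ν×f×E×Q×F×v):
  L: [ 2 -1  2  0  2  3  1  1]
  M: [ 1  1  0  0  1  0  1  0]
  T: [-3 -1 -1 -1 -2 -1 -2 -1]
  [L]: (2)·2+(-1)·-1+(-2)·2+(-1)·1+(-1)·1 = -1
  [M]: (2)·1+(-1)·1+(-2)·1+(-1)·1+(-1)·0 = -2
  [T]: (2)·-3+(-1)·-1+(-2)·-2+(-1)·-2+(-1)·-1 = 2
⇒ L^-1 M^-2 T^2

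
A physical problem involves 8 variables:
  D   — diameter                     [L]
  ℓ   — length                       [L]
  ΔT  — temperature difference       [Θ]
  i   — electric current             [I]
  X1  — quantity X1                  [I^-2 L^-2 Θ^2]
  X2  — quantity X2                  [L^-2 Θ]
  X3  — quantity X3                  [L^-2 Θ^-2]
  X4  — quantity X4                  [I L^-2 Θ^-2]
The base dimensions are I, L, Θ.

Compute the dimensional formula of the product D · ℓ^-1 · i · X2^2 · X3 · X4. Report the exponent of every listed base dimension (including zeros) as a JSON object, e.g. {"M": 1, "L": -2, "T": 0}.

{"I": 2, "L": -8, "Θ": -2}

Exponent matrix [I,L,Θ] × [D,ℓ,ΔT,i,X1,X2,X3,X4]:
  I: [ 0  0  0  1 -2  0  0  1]
  L: [ 1  1  0  0 -2 -2 -2 -2]
  Θ: [ 0  0  1  0  2  1 -2 -2]
  [I]: (1)·0+(-1)·0+(1)·1+(2)·0+(1)·0+(1)·1 = 2
  [L]: (1)·1+(-1)·1+(1)·0+(2)·-2+(1)·-2+(1)·-2 = -8
  [Θ]: (1)·0+(-1)·0+(1)·0+(2)·1+(1)·-2+(1)·-2 = -2
⇒ I^2 L^-8 Θ^-2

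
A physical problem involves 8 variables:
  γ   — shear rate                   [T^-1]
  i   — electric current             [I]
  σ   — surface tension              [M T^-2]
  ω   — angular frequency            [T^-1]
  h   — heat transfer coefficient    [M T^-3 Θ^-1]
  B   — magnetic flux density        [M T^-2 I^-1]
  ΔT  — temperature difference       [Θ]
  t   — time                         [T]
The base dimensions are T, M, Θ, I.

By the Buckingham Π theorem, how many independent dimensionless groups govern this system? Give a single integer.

Dimensional matrix (T×M×Θ×I by γ×i×σ×ω×h×B×ΔT×t):
  T: [-1  0 -2 -1 -3 -2  0  1]
  M: [ 0  0  1  0  1  1  0  0]
  Θ: [ 0  0  0  0 -1  0  1  0]
  I: [ 0  1  0  0  0 -1  0  0]
Echelon form has 4 nonzero rows (pivots: γ,i,σ,h)
8 vars − rank 4 = 4 Π groups

4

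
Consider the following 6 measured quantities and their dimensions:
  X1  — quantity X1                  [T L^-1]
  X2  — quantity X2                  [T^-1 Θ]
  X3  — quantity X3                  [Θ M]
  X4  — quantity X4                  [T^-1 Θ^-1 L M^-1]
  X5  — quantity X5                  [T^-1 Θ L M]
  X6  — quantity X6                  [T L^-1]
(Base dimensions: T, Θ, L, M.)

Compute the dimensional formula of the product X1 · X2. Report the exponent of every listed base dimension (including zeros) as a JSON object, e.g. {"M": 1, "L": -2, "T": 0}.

Write exponents as rows T,Θ,L,M / cols X1,X2,X3,X4,X5,X6:
  T: [ 1 -1  0 -1 -1  1]
  Θ: [ 0  1  1 -1  1  0]
  L: [-1  0  0  1  1 -1]
  M: [ 0  0  1 -1  1  0]
  [T]: (1)·1+(1)·-1 = 0
  [Θ]: (1)·0+(1)·1 = 1
  [L]: (1)·-1+(1)·0 = -1
  [M]: (1)·0+(1)·0 = 0
⇒ Θ L^-1

{"T": 0, "Θ": 1, "L": -1, "M": 0}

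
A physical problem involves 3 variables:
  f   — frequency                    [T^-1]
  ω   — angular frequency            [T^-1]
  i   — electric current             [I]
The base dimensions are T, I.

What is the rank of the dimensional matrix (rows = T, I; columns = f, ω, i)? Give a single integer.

2

Exponent matrix [T,I] × [f,ω,i]:
  T: [-1 -1  0]
  I: [ 0  0  1]
RREF → pivots at {f,i} ⇒ r = 2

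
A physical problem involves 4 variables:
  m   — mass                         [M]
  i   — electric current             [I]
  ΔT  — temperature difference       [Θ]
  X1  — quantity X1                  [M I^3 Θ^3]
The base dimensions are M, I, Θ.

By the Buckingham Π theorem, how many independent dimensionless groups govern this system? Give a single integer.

Dimensional matrix (M×I×Θ by m×i×ΔT×X1):
  M: [ 1  0  0  1]
  I: [ 0  1  0  3]
  Θ: [ 0  0  1  3]
Echelon form has 3 nonzero rows (pivots: m,i,ΔT)
4 vars − rank 3 = 1 Π group

1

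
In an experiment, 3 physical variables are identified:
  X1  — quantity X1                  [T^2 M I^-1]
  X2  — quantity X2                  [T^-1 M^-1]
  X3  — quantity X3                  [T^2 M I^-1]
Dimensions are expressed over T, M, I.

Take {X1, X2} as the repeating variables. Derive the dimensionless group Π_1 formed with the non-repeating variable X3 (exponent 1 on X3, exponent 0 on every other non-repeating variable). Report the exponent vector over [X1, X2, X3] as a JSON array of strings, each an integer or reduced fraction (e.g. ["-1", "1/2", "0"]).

["-1", "0", "1"]

Dimensional matrix (T×M×I by X1×X2×X3):
  T: [ 2 -1  2]
  M: [ 1 -1  1]
  I: [-1  0 -1]
RREF → pivots at {X1,X2} ⇒ r = 2
Repeat: X1,X2; free: X3
RREF:
  r0: [   1    0    1]
  r1: [   0    1    0]
  r2: [   0    0    0]
Fix exponent of X3 at 1; solve each RREF row for its pivot's exponent:
  r0: exp(X1) + (1)·1 = 0 ⇒ exp(X1) = -1
  r1: exp(X2) + (0)·1 = 0 ⇒ exp(X2) = 0
Π_1 = X1^-1 · X3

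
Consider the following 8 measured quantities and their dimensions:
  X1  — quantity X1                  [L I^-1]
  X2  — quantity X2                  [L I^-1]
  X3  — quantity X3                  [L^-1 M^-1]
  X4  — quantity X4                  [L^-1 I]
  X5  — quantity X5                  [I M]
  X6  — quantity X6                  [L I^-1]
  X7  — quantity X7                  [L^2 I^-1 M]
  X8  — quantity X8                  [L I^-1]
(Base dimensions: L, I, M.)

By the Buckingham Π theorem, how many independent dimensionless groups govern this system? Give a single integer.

6

Dimensional matrix (L×I×M by X1×X2×X3×X4×X5×X6×X7×X8):
  L: [ 1  1 -1 -1  0  1  2  1]
  I: [-1 -1  0  1  1 -1 -1 -1]
  M: [ 0  0 -1  0  1  0  1  0]
RREF → pivots at {X1,X3} ⇒ r = 2
Π count = n − r = 8 − 2 = 6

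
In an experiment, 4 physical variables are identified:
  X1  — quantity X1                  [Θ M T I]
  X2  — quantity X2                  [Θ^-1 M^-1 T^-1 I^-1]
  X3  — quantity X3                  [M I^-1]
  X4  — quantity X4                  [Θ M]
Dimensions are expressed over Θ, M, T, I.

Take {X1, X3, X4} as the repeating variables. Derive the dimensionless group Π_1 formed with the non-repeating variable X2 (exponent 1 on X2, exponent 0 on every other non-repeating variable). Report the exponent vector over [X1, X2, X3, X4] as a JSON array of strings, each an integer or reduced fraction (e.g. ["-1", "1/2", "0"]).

["1", "1", "0", "0"]

Write exponents as rows Θ,M,T,I / cols X1,X2,X3,X4:
  Θ: [ 1 -1  0  1]
  M: [ 1 -1  1  1]
  T: [ 1 -1  0  0]
  I: [ 1 -1 -1  0]
Row reduction gives pivot columns X1,X3,X4; rank = 3
Repeat: X1,X3,X4; free: X2
RREF:
  r0: [   1   -1    0    0]
  r1: [   0    0    1    0]
  r2: [   0    0    0    1]
  r3: [   0    0    0    0]
Fix exponent of X2 at 1; solve each RREF row for its pivot's exponent:
  r0: exp(X1) + (-1)·1 = 0 ⇒ exp(X1) = 1
  r1: exp(X3) + (0)·1 = 0 ⇒ exp(X3) = 0
  r2: exp(X4) + (0)·1 = 0 ⇒ exp(X4) = 0
Π_1 = X1 · X2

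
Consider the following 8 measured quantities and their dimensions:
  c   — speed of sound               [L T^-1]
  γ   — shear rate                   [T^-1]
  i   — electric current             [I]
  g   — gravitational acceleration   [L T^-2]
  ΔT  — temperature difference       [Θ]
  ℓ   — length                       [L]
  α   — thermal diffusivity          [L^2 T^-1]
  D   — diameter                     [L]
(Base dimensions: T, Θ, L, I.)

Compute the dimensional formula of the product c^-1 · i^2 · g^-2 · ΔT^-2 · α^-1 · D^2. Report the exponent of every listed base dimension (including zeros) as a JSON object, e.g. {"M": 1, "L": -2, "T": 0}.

{"T": 6, "Θ": -2, "L": -3, "I": 2}

Write exponents as rows T,Θ,L,I / cols c,γ,i,g,ΔT,ℓ,α,D:
  T: [-1 -1  0 -2  0  0 -1  0]
  Θ: [ 0  0  0  0  1  0  0  0]
  L: [ 1  0  0  1  0  1  2  1]
  I: [ 0  0  1  0  0  0  0  0]
  [T]: (-1)·-1+(2)·0+(-2)·-2+(-2)·0+(-1)·-1+(2)·0 = 6
  [Θ]: (-1)·0+(2)·0+(-2)·0+(-2)·1+(-1)·0+(2)·0 = -2
  [L]: (-1)·1+(2)·0+(-2)·1+(-2)·0+(-1)·2+(2)·1 = -3
  [I]: (-1)·0+(2)·1+(-2)·0+(-2)·0+(-1)·0+(2)·0 = 2
⇒ T^6 Θ^-2 L^-3 I^2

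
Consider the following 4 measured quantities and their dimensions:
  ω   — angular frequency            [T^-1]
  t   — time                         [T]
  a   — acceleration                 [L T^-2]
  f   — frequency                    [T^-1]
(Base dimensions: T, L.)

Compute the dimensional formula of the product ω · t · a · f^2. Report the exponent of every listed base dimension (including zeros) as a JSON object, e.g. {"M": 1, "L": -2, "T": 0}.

Dimensional matrix (T×L by ω×t×a×f):
  T: [-1  1 -2 -1]
  L: [ 0  0  1  0]
  [T]: (1)·-1+(1)·1+(1)·-2+(2)·-1 = -4
  [L]: (1)·0+(1)·0+(1)·1+(2)·0 = 1
⇒ T^-4 L

{"T": -4, "L": 1}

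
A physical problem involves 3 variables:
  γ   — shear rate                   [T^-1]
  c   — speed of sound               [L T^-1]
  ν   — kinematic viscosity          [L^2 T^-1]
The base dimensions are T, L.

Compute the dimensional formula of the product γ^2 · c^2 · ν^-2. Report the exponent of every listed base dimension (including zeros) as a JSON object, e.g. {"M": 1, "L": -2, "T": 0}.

{"T": -2, "L": -2}

Write exponents as rows T,L / cols γ,c,ν:
  T: [-1 -1 -1]
  L: [ 0  1  2]
  [T]: (2)·-1+(2)·-1+(-2)·-1 = -2
  [L]: (2)·0+(2)·1+(-2)·2 = -2
⇒ T^-2 L^-2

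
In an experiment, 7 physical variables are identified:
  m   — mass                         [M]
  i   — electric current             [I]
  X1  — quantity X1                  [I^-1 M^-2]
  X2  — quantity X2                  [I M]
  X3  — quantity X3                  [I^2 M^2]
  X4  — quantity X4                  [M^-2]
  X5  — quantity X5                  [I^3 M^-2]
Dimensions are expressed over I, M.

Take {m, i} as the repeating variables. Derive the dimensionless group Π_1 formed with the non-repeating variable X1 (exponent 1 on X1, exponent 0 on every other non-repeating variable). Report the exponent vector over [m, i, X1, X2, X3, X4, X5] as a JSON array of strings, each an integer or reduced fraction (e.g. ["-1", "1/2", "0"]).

["2", "1", "1", "0", "0", "0", "0"]

Write exponents as rows I,M / cols m,i,X1,X2,X3,X4,X5:
  I: [ 0  1 -1  1  2  0  3]
  M: [ 1  0 -2  1  2 -2 -2]
Echelon form has 2 nonzero rows (pivots: m,i)
Pivot set = {m,i}, free = {X1,X2,X3,X4,X5}
RREF:
  r0: [   1    0   -2    1    2   -2   -2]
  r1: [   0    1   -1    1    2    0    3]
Fix exponent of X1 at 1, X2 at 0, X3 at 0, X4 at 0, X5 at 0; solve each RREF row for its pivot's exponent:
  r0: exp(m) + (-2)·1 = 0 ⇒ exp(m) = 2
  r1: exp(i) + (-1)·1 = 0 ⇒ exp(i) = 1
Π_1 = m^2 · i · X1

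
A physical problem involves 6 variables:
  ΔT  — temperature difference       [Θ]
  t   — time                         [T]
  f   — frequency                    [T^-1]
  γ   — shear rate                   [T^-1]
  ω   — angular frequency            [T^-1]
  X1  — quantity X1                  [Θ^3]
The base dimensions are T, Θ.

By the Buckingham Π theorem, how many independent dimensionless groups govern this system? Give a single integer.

4

Dimensional matrix (T×Θ by ΔT×t×f×γ×ω×X1):
  T: [ 0  1 -1 -1 -1  0]
  Θ: [ 1  0  0  0  0  3]
Row reduction gives pivot columns ΔT,t; rank = 2
n=6, r=2 ⇒ 4 dimensionless groups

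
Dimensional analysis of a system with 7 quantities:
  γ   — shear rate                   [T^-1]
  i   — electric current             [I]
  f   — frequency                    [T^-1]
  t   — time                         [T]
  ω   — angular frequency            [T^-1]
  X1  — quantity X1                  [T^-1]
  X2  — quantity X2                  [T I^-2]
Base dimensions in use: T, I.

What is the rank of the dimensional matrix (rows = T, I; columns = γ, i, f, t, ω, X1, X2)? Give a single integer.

Dimensional matrix (T×I by γ×i×f×t×ω×X1×X2):
  T: [-1  0 -1  1 -1 -1  1]
  I: [ 0  1  0  0  0  0 -2]
Row reduction gives pivot columns γ,i; rank = 2

2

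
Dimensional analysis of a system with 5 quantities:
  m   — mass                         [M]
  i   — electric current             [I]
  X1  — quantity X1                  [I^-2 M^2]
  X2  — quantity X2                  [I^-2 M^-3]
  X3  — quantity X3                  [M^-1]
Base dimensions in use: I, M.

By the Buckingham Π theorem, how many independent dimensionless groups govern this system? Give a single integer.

3

Exponent matrix [I,M] × [m,i,X1,X2,X3]:
  I: [ 0  1 -2 -2  0]
  M: [ 1  0  2 -3 -1]
Row reduction gives pivot columns m,i; rank = 2
Π count = n − r = 5 − 2 = 3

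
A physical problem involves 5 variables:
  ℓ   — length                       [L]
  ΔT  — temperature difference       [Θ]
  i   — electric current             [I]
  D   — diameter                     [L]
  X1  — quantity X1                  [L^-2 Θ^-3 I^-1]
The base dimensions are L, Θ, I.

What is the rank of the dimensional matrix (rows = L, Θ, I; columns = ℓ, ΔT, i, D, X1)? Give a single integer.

3

Write exponents as rows L,Θ,I / cols ℓ,ΔT,i,D,X1:
  L: [ 1  0  0  1 -2]
  Θ: [ 0  1  0  0 -3]
  I: [ 0  0  1  0 -1]
Row reduction gives pivot columns ℓ,ΔT,i; rank = 3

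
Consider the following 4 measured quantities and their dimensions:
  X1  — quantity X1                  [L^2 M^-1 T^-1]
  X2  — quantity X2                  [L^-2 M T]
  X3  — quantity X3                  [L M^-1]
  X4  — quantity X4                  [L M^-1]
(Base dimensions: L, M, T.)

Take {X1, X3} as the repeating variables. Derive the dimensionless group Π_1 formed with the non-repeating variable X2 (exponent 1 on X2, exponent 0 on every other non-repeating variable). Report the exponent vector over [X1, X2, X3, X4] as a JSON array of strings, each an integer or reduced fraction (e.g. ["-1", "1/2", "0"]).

Write exponents as rows L,M,T / cols X1,X2,X3,X4:
  L: [ 2 -2  1  1]
  M: [-1  1 -1 -1]
  T: [-1  1  0  0]
RREF → pivots at {X1,X3} ⇒ r = 2
Pivot set = {X1,X3}, free = {X2,X4}
RREF:
  r0: [   1   -1    0    0]
  r1: [   0    0    1    1]
  r2: [   0    0    0    0]
Fix exponent of X2 at 1, X4 at 0; solve each RREF row for its pivot's exponent:
  r0: exp(X1) + (-1)·1 = 0 ⇒ exp(X1) = 1
  r1: exp(X3) + (0)·1 = 0 ⇒ exp(X3) = 0
Π_1 = X1 · X2

["1", "1", "0", "0"]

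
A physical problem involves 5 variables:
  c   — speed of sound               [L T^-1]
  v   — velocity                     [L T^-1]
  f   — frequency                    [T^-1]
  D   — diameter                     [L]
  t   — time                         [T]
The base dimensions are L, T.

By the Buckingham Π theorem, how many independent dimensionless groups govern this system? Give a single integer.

3

Dimensional matrix (L×T by c×v×f×D×t):
  L: [ 1  1  0  1  0]
  T: [-1 -1 -1  0  1]
Echelon form has 2 nonzero rows (pivots: c,f)
5 vars − rank 2 = 3 Π groups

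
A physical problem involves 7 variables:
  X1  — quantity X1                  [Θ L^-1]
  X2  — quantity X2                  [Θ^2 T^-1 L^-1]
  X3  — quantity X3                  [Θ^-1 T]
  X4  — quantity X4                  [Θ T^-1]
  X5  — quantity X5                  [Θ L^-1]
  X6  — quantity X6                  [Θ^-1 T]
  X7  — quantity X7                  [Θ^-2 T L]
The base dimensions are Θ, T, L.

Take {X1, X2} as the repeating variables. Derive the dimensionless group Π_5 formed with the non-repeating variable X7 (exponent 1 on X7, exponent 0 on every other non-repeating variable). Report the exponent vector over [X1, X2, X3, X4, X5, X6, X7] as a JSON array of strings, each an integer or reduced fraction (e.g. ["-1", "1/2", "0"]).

Write exponents as rows Θ,T,L / cols X1,X2,X3,X4,X5,X6,X7:
  Θ: [ 1  2 -1  1  1 -1 -2]
  T: [ 0 -1  1 -1  0  1  1]
  L: [-1 -1  0  0 -1  0  1]
RREF → pivots at {X1,X2} ⇒ r = 2
Repeat: X1,X2; free: X3,X4,X5,X6,X7
RREF:
  r0: [   1    0    1   -1    1    1    0]
  r1: [   0    1   -1    1    0   -1   -1]
  r2: [   0    0    0    0    0    0    0]
Fix exponent of X7 at 1, X3 at 0, X4 at 0, X5 at 0, X6 at 0; solve each RREF row for its pivot's exponent:
  r0: exp(X1) + (0)·1 = 0 ⇒ exp(X1) = 0
  r1: exp(X2) + (-1)·1 = 0 ⇒ exp(X2) = 1
Π_5 = X2 · X7

["0", "1", "0", "0", "0", "0", "1"]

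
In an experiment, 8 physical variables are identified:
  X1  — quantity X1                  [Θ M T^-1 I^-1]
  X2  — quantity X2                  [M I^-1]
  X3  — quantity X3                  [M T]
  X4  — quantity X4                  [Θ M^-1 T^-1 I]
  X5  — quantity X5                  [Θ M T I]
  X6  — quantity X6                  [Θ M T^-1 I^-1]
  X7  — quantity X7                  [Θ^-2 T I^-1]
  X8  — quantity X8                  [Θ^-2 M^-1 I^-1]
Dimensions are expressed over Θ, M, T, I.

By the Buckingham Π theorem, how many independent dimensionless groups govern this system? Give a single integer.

Exponent matrix [Θ,M,T,I] × [X1,X2,X3,X4,X5,X6,X7,X8]:
  Θ: [ 1  0  0  1  1  1 -2 -2]
  M: [ 1  1  1 -1  1  1  0 -1]
  T: [-1  0  1 -1  1 -1  1  0]
  I: [-1 -1  0  1  1 -1 -1 -1]
Echelon form has 3 nonzero rows (pivots: X1,X2,X3)
8 vars − rank 3 = 5 Π groups

5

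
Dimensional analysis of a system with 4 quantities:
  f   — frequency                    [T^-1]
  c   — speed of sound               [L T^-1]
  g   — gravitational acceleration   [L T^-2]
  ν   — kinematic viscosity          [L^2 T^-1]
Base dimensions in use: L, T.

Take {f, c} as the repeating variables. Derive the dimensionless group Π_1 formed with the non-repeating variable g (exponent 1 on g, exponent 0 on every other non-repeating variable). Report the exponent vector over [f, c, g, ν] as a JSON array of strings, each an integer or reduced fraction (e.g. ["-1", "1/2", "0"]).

["-1", "-1", "1", "0"]

Dimensional matrix (L×T by f×c×g×ν):
  L: [ 0  1  1  2]
  T: [-1 -1 -2 -1]
Row reduction gives pivot columns f,c; rank = 2
Pivot set = {f,c}, free = {g,ν}
RREF:
  r0: [   1    0    1   -1]
  r1: [   0    1    1    2]
Fix exponent of g at 1, ν at 0; solve each RREF row for its pivot's exponent:
  r0: exp(f) + (1)·1 = 0 ⇒ exp(f) = -1
  r1: exp(c) + (1)·1 = 0 ⇒ exp(c) = -1
Π_1 = f^-1 · c^-1 · g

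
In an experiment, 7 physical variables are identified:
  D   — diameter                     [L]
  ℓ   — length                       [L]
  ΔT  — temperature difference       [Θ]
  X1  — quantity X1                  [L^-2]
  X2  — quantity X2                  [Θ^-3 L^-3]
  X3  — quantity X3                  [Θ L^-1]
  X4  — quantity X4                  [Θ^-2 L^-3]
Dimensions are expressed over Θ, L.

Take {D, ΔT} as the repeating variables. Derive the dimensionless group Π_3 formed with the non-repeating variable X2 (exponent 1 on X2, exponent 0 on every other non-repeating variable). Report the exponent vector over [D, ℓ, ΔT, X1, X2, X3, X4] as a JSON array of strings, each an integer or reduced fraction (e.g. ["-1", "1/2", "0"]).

["3", "0", "3", "0", "1", "0", "0"]

Exponent matrix [Θ,L] × [D,ℓ,ΔT,X1,X2,X3,X4]:
  Θ: [ 0  0  1  0 -3  1 -2]
  L: [ 1  1  0 -2 -3 -1 -3]
RREF → pivots at {D,ΔT} ⇒ r = 2
Repeat: D,ΔT; free: ℓ,X1,X2,X3,X4
RREF:
  r0: [   1    1    0   -2   -3   -1   -3]
  r1: [   0    0    1    0   -3    1   -2]
Fix exponent of X2 at 1, ℓ at 0, X1 at 0, X3 at 0, X4 at 0; solve each RREF row for its pivot's exponent:
  r0: exp(D) + (-3)·1 = 0 ⇒ exp(D) = 3
  r1: exp(ΔT) + (-3)·1 = 0 ⇒ exp(ΔT) = 3
Π_3 = D^3 · ΔT^3 · X2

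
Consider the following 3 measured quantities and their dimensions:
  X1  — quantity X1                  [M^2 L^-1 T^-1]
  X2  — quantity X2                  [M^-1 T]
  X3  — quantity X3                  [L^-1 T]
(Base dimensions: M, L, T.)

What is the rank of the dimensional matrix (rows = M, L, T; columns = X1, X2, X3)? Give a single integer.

Dimensional matrix (M×L×T by X1×X2×X3):
  M: [ 2 -1  0]
  L: [-1  0 -1]
  T: [-1  1  1]
Echelon form has 2 nonzero rows (pivots: X1,X2)

2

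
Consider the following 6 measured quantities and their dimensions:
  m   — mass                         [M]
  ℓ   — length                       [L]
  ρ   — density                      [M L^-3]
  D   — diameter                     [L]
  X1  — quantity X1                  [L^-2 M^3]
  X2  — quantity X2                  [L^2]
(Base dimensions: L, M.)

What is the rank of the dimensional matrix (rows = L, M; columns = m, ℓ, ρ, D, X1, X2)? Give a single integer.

2

Exponent matrix [L,M] × [m,ℓ,ρ,D,X1,X2]:
  L: [ 0  1 -3  1 -2  2]
  M: [ 1  0  1  0  3  0]
Row reduction gives pivot columns m,ℓ; rank = 2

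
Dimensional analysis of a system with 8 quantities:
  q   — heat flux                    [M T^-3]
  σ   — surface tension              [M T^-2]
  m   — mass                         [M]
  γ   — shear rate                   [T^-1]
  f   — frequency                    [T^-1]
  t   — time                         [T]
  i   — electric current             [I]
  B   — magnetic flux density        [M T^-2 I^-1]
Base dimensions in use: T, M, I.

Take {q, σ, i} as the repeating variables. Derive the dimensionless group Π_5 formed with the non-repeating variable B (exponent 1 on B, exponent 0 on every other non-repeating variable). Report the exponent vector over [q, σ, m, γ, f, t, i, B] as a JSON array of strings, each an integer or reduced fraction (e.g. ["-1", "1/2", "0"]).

["0", "-1", "0", "0", "0", "0", "1", "1"]

Exponent matrix [T,M,I] × [q,σ,m,γ,f,t,i,B]:
  T: [-3 -2  0 -1 -1  1  0 -2]
  M: [ 1  1  1  0  0  0  0  1]
  I: [ 0  0  0  0  0  0  1 -1]
Echelon form has 3 nonzero rows (pivots: q,σ,i)
Repeat: q,σ,i; free: m,γ,f,t,B
RREF:
  r0: [   1    0   -2    1    1   -1    0    0]
  r1: [   0    1    3   -1   -1    1    0    1]
  r2: [   0    0    0    0    0    0    1   -1]
Fix exponent of B at 1, m at 0, γ at 0, f at 0, t at 0; solve each RREF row for its pivot's exponent:
  r0: exp(q) + (0)·1 = 0 ⇒ exp(q) = 0
  r1: exp(σ) + (1)·1 = 0 ⇒ exp(σ) = -1
  r2: exp(i) + (-1)·1 = 0 ⇒ exp(i) = 1
Π_5 = σ^-1 · i · B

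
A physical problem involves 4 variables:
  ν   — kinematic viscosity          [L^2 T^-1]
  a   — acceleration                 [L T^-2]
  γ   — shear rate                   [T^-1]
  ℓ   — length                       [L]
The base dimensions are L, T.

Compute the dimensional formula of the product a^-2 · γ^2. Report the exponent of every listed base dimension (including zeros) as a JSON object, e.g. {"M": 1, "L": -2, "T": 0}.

{"L": -2, "T": 2}

Write exponents as rows L,T / cols ν,a,γ,ℓ:
  L: [ 2  1  0  1]
  T: [-1 -2 -1  0]
  [L]: (-2)·1+(2)·0 = -2
  [T]: (-2)·-2+(2)·-1 = 2
⇒ L^-2 T^2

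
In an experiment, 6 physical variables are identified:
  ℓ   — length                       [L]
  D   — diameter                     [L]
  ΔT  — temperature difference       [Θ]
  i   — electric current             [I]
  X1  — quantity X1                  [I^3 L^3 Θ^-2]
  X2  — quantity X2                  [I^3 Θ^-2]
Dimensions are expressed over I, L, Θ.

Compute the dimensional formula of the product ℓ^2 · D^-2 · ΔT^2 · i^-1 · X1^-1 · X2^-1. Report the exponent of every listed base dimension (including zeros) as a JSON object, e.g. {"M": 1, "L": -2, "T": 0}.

{"I": -7, "L": -3, "Θ": 6}

Write exponents as rows I,L,Θ / cols ℓ,D,ΔT,i,X1,X2:
  I: [ 0  0  0  1  3  3]
  L: [ 1  1  0  0  3  0]
  Θ: [ 0  0  1  0 -2 -2]
  [I]: (2)·0+(-2)·0+(2)·0+(-1)·1+(-1)·3+(-1)·3 = -7
  [L]: (2)·1+(-2)·1+(2)·0+(-1)·0+(-1)·3+(-1)·0 = -3
  [Θ]: (2)·0+(-2)·0+(2)·1+(-1)·0+(-1)·-2+(-1)·-2 = 6
⇒ I^-7 L^-3 Θ^6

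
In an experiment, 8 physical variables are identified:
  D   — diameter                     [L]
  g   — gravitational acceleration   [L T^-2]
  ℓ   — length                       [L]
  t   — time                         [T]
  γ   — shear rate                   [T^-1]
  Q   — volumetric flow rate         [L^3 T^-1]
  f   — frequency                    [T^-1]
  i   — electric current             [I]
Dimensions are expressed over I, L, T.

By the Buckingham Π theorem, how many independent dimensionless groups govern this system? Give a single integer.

Exponent matrix [I,L,T] × [D,g,ℓ,t,γ,Q,f,i]:
  I: [ 0  0  0  0  0  0  0  1]
  L: [ 1  1  1  0  0  3  0  0]
  T: [ 0 -2  0  1 -1 -1 -1  0]
Echelon form has 3 nonzero rows (pivots: D,g,i)
Π count = n − r = 8 − 3 = 5

5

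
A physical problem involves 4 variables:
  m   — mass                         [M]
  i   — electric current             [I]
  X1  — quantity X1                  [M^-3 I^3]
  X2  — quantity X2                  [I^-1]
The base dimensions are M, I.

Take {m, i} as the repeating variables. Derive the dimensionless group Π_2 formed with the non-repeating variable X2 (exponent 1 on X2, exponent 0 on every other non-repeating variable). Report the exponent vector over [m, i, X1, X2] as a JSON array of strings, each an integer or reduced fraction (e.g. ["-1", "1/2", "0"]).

Exponent matrix [M,I] × [m,i,X1,X2]:
  M: [ 1  0 -3  0]
  I: [ 0  1  3 -1]
RREF → pivots at {m,i} ⇒ r = 2
Repeat: m,i; free: X1,X2
RREF:
  r0: [   1    0   -3    0]
  r1: [   0    1    3   -1]
Fix exponent of X2 at 1, X1 at 0; solve each RREF row for its pivot's exponent:
  r0: exp(m) + (0)·1 = 0 ⇒ exp(m) = 0
  r1: exp(i) + (-1)·1 = 0 ⇒ exp(i) = 1
Π_2 = i · X2

["0", "1", "0", "1"]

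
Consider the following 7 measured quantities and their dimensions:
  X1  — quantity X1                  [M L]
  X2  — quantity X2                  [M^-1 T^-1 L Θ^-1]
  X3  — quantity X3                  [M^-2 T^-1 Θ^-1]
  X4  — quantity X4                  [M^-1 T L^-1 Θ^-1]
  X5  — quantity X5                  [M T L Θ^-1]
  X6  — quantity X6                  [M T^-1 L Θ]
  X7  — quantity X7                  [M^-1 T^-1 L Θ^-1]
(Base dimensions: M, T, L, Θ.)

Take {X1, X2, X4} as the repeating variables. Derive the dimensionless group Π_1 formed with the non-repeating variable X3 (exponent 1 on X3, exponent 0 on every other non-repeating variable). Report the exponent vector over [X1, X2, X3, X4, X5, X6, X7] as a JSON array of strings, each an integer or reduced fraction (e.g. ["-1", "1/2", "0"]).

["1", "-1", "1", "0", "0", "0", "0"]

Write exponents as rows M,T,L,Θ / cols X1,X2,X3,X4,X5,X6,X7:
  M: [ 1 -1 -2 -1  1  1 -1]
  T: [ 0 -1 -1  1  1 -1 -1]
  L: [ 1  1  0 -1  1  1  1]
  Θ: [ 0 -1 -1 -1 -1  1 -1]
Echelon form has 3 nonzero rows (pivots: X1,X2,X4)
Pivot set = {X1,X2,X4}, free = {X3,X5,X6,X7}
RREF:
  r0: [   1    0   -1    0    2    0    0]
  r1: [   0    1    1    0    0    0    1]
  r2: [   0    0    0    1    1   -1    0]
  r3: [   0    0    0    0    0    0    0]
Fix exponent of X3 at 1, X5 at 0, X6 at 0, X7 at 0; solve each RREF row for its pivot's exponent:
  r0: exp(X1) + (-1)·1 = 0 ⇒ exp(X1) = 1
  r1: exp(X2) + (1)·1 = 0 ⇒ exp(X2) = -1
  r2: exp(X4) + (0)·1 = 0 ⇒ exp(X4) = 0
Π_1 = X1 · X2^-1 · X3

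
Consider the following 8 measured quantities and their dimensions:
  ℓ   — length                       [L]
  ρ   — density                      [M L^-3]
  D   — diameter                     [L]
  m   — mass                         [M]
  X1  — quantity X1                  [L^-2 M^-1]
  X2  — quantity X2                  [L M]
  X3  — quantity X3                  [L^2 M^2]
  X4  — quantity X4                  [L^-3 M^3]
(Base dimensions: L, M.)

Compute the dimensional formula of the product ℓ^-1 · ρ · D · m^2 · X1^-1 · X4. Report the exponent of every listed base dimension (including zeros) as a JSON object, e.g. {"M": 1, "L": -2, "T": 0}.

{"L": -4, "M": 7}

Write exponents as rows L,M / cols ℓ,ρ,D,m,X1,X2,X3,X4:
  L: [ 1 -3  1  0 -2  1  2 -3]
  M: [ 0  1  0  1 -1  1  2  3]
  [L]: (-1)·1+(1)·-3+(1)·1+(2)·0+(-1)·-2+(1)·-3 = -4
  [M]: (-1)·0+(1)·1+(1)·0+(2)·1+(-1)·-1+(1)·3 = 7
⇒ L^-4 M^7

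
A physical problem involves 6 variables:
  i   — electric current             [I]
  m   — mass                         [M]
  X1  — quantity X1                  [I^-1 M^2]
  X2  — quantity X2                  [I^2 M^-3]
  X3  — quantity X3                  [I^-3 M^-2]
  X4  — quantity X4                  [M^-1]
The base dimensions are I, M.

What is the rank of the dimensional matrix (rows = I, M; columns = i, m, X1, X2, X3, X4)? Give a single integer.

Dimensional matrix (I×M by i×m×X1×X2×X3×X4):
  I: [ 1  0 -1  2 -3  0]
  M: [ 0  1  2 -3 -2 -1]
RREF → pivots at {i,m} ⇒ r = 2

2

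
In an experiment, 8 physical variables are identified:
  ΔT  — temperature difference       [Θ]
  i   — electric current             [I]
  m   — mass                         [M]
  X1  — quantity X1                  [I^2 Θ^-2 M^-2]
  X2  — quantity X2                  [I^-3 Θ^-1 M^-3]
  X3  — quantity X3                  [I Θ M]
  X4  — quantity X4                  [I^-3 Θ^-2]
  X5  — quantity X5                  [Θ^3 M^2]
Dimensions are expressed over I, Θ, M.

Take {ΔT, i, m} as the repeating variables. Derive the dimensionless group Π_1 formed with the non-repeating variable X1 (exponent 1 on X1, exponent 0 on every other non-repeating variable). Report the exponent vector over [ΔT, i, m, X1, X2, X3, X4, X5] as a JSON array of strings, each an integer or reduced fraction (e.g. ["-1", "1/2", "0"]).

Dimensional matrix (I×Θ×M by ΔT×i×m×X1×X2×X3×X4×X5):
  I: [ 0  1  0  2 -3  1 -3  0]
  Θ: [ 1  0  0 -2 -1  1 -2  3]
  M: [ 0  0  1 -2 -3  1  0  2]
Echelon form has 3 nonzero rows (pivots: ΔT,i,m)
Pivot set = {ΔT,i,m}, free = {X1,X2,X3,X4,X5}
RREF:
  r0: [   1    0    0   -2   -1    1   -2    3]
  r1: [   0    1    0    2   -3    1   -3    0]
  r2: [   0    0    1   -2   -3    1    0    2]
Fix exponent of X1 at 1, X2 at 0, X3 at 0, X4 at 0, X5 at 0; solve each RREF row for its pivot's exponent:
  r0: exp(ΔT) + (-2)·1 = 0 ⇒ exp(ΔT) = 2
  r1: exp(i) + (2)·1 = 0 ⇒ exp(i) = -2
  r2: exp(m) + (-2)·1 = 0 ⇒ exp(m) = 2
Π_1 = ΔT^2 · i^-2 · m^2 · X1

["2", "-2", "2", "1", "0", "0", "0", "0"]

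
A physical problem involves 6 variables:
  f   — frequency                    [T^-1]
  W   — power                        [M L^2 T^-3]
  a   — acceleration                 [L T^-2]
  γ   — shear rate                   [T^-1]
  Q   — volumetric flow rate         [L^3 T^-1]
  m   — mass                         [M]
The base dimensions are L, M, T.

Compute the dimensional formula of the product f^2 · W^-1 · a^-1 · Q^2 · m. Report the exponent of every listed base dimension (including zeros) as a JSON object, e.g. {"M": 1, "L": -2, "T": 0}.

Write exponents as rows L,M,T / cols f,W,a,γ,Q,m:
  L: [ 0  2  1  0  3  0]
  M: [ 0  1  0  0  0  1]
  T: [-1 -3 -2 -1 -1  0]
  [L]: (2)·0+(-1)·2+(-1)·1+(2)·3+(1)·0 = 3
  [M]: (2)·0+(-1)·1+(-1)·0+(2)·0+(1)·1 = 0
  [T]: (2)·-1+(-1)·-3+(-1)·-2+(2)·-1+(1)·0 = 1
⇒ L^3 T

{"L": 3, "M": 0, "T": 1}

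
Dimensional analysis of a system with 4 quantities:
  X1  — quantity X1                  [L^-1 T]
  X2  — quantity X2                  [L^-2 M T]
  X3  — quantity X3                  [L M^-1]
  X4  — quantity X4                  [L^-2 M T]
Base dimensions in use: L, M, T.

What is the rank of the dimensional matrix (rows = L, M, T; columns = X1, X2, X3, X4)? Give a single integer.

Exponent matrix [L,M,T] × [X1,X2,X3,X4]:
  L: [-1 -2  1 -2]
  M: [ 0  1 -1  1]
  T: [ 1  1  0  1]
Row reduction gives pivot columns X1,X2; rank = 2

2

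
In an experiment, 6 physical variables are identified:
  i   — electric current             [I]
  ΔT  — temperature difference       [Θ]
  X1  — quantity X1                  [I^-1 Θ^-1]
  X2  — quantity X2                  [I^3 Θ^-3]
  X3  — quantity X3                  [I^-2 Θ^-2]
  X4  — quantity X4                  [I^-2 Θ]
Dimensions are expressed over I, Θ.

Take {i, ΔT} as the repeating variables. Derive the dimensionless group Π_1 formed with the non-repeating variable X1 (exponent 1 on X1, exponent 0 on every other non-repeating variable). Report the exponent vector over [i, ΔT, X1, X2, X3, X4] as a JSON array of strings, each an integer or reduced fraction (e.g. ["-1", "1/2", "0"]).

["1", "1", "1", "0", "0", "0"]

Dimensional matrix (I×Θ by i×ΔT×X1×X2×X3×X4):
  I: [ 1  0 -1  3 -2 -2]
  Θ: [ 0  1 -1 -3 -2  1]
RREF → pivots at {i,ΔT} ⇒ r = 2
Pivot set = {i,ΔT}, free = {X1,X2,X3,X4}
RREF:
  r0: [   1    0   -1    3   -2   -2]
  r1: [   0    1   -1   -3   -2    1]
Fix exponent of X1 at 1, X2 at 0, X3 at 0, X4 at 0; solve each RREF row for its pivot's exponent:
  r0: exp(i) + (-1)·1 = 0 ⇒ exp(i) = 1
  r1: exp(ΔT) + (-1)·1 = 0 ⇒ exp(ΔT) = 1
Π_1 = i · ΔT · X1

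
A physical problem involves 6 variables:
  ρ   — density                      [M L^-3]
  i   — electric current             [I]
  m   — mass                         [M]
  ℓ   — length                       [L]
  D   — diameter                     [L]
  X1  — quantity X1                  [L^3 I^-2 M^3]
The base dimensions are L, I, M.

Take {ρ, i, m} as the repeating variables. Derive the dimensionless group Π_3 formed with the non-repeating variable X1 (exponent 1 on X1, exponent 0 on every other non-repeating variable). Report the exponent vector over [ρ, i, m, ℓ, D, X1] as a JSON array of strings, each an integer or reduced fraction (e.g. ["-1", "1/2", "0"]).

Exponent matrix [L,I,M] × [ρ,i,m,ℓ,D,X1]:
  L: [-3  0  0  1  1  3]
  I: [ 0  1  0  0  0 -2]
  M: [ 1  0  1  0  0  3]
RREF → pivots at {ρ,i,m} ⇒ r = 3
Repeat: ρ,i,m; free: ℓ,D,X1
RREF:
  r0: [   1    0    0 -1/3 -1/3   -1]
  r1: [   0    1    0    0    0   -2]
  r2: [   0    0    1  1/3  1/3    4]
Fix exponent of X1 at 1, ℓ at 0, D at 0; solve each RREF row for its pivot's exponent:
  r0: exp(ρ) + (-1)·1 = 0 ⇒ exp(ρ) = 1
  r1: exp(i) + (-2)·1 = 0 ⇒ exp(i) = 2
  r2: exp(m) + (4)·1 = 0 ⇒ exp(m) = -4
Π_3 = ρ · i^2 · m^-4 · X1

["1", "2", "-4", "0", "0", "1"]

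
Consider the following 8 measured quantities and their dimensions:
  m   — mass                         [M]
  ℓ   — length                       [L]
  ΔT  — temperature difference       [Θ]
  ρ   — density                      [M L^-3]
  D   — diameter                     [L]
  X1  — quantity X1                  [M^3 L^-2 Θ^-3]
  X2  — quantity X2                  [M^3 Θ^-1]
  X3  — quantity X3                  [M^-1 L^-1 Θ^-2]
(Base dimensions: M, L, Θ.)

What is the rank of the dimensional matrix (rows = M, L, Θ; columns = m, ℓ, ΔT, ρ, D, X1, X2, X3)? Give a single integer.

Exponent matrix [M,L,Θ] × [m,ℓ,ΔT,ρ,D,X1,X2,X3]:
  M: [ 1  0  0  1  0  3  3 -1]
  L: [ 0  1  0 -3  1 -2  0 -1]
  Θ: [ 0  0  1  0  0 -3 -1 -2]
Echelon form has 3 nonzero rows (pivots: m,ℓ,ΔT)

3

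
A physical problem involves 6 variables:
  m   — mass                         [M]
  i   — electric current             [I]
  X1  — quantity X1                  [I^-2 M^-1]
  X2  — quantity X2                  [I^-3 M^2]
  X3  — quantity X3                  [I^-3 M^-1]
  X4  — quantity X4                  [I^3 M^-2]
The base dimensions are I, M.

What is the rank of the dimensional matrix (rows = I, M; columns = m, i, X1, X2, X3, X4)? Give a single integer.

Dimensional matrix (I×M by m×i×X1×X2×X3×X4):
  I: [ 0  1 -2 -3 -3  3]
  M: [ 1  0 -1  2 -1 -2]
RREF → pivots at {m,i} ⇒ r = 2

2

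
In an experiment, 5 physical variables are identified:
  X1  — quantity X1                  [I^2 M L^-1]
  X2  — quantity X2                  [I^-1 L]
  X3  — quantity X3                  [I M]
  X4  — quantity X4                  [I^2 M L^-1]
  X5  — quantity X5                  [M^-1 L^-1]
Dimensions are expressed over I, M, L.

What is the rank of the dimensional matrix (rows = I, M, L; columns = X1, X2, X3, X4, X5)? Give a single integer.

2

Dimensional matrix (I×M×L by X1×X2×X3×X4×X5):
  I: [ 2 -1  1  2  0]
  M: [ 1  0  1  1 -1]
  L: [-1  1  0 -1 -1]
RREF → pivots at {X1,X2} ⇒ r = 2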